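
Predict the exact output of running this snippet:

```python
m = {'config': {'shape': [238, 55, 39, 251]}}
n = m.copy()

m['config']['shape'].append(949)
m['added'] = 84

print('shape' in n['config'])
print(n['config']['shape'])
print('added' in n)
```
True
[238, 55, 39, 251, 949]
False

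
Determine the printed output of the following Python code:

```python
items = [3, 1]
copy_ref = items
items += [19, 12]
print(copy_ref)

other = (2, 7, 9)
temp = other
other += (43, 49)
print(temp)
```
[3, 1, 19, 12]
(2, 7, 9)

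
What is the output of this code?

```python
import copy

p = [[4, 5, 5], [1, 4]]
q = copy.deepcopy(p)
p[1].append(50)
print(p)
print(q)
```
[[4, 5, 5], [1, 4, 50]]
[[4, 5, 5], [1, 4]]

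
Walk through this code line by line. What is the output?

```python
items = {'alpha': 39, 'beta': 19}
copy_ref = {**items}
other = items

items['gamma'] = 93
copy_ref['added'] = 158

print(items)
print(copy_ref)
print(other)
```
{'alpha': 39, 'beta': 19, 'gamma': 93}
{'alpha': 39, 'beta': 19, 'added': 158}
{'alpha': 39, 'beta': 19, 'gamma': 93}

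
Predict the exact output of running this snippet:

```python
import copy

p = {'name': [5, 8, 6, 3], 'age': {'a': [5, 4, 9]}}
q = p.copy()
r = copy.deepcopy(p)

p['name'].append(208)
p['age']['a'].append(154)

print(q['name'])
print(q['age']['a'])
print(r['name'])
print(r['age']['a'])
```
[5, 8, 6, 3, 208]
[5, 4, 9, 154]
[5, 8, 6, 3]
[5, 4, 9]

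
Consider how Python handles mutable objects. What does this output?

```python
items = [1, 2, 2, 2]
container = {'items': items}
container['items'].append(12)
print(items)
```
[1, 2, 2, 2, 12]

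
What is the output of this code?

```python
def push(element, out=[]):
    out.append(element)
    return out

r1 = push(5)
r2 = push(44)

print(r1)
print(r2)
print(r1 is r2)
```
[5, 44]
[5, 44]
True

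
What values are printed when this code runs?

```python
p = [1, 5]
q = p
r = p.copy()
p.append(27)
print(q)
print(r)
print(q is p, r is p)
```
[1, 5, 27]
[1, 5]
True False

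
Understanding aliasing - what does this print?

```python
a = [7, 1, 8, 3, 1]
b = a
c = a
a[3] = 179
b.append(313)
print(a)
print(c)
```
[7, 1, 8, 179, 1, 313]
[7, 1, 8, 179, 1, 313]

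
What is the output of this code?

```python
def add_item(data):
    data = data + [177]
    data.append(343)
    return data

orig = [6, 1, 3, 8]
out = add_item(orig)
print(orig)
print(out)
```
[6, 1, 3, 8]
[6, 1, 3, 8, 177, 343]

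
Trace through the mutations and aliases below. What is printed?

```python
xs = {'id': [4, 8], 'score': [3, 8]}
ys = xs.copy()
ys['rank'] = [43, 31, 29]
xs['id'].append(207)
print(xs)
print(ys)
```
{'id': [4, 8, 207], 'score': [3, 8]}
{'id': [4, 8, 207], 'score': [3, 8], 'rank': [43, 31, 29]}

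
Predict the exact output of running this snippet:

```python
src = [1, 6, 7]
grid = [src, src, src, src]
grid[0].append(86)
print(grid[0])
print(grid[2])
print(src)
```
[1, 6, 7, 86]
[1, 6, 7, 86]
[1, 6, 7, 86]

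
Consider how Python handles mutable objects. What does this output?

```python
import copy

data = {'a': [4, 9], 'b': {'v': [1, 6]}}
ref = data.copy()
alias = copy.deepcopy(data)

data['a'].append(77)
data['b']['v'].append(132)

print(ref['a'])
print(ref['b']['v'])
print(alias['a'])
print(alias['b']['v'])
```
[4, 9, 77]
[1, 6, 132]
[4, 9]
[1, 6]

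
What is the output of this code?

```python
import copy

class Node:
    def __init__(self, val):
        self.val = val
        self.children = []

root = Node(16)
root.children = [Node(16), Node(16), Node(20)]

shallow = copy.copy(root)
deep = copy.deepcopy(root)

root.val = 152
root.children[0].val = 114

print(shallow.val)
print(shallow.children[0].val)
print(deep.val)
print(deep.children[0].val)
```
16
114
16
16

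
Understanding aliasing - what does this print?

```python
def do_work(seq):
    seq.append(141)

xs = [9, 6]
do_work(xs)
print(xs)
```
[9, 6, 141]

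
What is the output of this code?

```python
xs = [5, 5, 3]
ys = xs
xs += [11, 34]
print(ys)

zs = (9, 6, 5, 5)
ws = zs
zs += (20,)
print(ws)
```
[5, 5, 3, 11, 34]
(9, 6, 5, 5)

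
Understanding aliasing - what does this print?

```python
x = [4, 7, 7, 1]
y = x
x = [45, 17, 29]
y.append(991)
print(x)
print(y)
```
[45, 17, 29]
[4, 7, 7, 1, 991]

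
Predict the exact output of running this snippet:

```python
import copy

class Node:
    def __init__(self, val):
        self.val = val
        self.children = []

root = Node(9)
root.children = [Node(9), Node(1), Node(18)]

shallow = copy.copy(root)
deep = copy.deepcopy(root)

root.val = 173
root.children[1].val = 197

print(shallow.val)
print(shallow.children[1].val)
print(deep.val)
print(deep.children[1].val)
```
9
197
9
1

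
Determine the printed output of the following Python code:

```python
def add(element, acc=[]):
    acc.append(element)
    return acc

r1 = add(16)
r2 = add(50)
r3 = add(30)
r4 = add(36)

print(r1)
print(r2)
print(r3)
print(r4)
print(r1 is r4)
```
[16, 50, 30, 36]
[16, 50, 30, 36]
[16, 50, 30, 36]
[16, 50, 30, 36]
True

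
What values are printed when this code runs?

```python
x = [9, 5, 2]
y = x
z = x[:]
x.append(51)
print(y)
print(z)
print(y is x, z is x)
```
[9, 5, 2, 51]
[9, 5, 2]
True False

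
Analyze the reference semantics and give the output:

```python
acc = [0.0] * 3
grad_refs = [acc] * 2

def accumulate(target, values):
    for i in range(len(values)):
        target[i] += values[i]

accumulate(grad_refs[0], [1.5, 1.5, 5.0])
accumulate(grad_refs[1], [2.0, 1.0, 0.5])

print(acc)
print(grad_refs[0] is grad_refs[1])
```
[3.5, 2.5, 5.5]
True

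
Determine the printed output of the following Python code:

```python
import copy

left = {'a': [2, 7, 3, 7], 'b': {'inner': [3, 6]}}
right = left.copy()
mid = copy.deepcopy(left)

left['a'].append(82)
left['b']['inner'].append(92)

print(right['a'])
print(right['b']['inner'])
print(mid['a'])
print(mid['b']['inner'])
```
[2, 7, 3, 7, 82]
[3, 6, 92]
[2, 7, 3, 7]
[3, 6]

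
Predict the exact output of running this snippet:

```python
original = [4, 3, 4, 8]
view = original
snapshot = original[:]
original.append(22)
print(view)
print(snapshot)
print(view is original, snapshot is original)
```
[4, 3, 4, 8, 22]
[4, 3, 4, 8]
True False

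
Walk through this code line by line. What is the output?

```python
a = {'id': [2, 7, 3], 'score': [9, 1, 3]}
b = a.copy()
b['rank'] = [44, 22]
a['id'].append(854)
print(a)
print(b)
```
{'id': [2, 7, 3, 854], 'score': [9, 1, 3]}
{'id': [2, 7, 3, 854], 'score': [9, 1, 3], 'rank': [44, 22]}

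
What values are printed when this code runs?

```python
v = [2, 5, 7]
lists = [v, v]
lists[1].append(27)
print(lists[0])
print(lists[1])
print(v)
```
[2, 5, 7, 27]
[2, 5, 7, 27]
[2, 5, 7, 27]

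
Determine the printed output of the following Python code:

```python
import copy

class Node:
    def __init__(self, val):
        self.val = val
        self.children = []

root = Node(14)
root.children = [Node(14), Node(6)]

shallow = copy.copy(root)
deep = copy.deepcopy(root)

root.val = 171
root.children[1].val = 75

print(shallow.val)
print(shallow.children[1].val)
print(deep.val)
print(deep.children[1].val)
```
14
75
14
6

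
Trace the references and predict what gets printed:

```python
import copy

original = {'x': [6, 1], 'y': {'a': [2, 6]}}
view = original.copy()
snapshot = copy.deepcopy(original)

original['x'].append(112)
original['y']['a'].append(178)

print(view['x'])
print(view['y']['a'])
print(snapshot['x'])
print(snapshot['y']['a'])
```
[6, 1, 112]
[2, 6, 178]
[6, 1]
[2, 6]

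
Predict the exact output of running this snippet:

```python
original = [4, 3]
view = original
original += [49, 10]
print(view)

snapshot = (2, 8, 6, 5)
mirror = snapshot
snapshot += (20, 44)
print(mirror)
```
[4, 3, 49, 10]
(2, 8, 6, 5)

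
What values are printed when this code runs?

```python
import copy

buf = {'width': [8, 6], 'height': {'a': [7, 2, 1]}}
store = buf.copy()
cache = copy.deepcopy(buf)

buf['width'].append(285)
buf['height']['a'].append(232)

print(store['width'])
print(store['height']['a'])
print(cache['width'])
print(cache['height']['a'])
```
[8, 6, 285]
[7, 2, 1, 232]
[8, 6]
[7, 2, 1]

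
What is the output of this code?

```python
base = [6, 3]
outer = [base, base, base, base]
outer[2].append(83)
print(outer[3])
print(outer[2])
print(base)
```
[6, 3, 83]
[6, 3, 83]
[6, 3, 83]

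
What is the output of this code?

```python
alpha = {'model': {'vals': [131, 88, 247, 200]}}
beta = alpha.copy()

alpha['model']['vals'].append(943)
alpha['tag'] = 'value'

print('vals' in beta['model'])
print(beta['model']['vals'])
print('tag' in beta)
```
True
[131, 88, 247, 200, 943]
False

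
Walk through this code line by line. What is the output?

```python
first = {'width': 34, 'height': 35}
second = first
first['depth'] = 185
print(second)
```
{'width': 34, 'height': 35, 'depth': 185}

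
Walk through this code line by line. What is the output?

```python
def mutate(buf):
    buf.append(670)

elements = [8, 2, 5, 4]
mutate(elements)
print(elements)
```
[8, 2, 5, 4, 670]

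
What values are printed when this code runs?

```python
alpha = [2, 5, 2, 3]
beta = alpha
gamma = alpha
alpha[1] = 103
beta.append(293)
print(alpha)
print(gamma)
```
[2, 103, 2, 3, 293]
[2, 103, 2, 3, 293]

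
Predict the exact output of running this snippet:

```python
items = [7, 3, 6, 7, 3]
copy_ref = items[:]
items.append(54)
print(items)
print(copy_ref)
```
[7, 3, 6, 7, 3, 54]
[7, 3, 6, 7, 3]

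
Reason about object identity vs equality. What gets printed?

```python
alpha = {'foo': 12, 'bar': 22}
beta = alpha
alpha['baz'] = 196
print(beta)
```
{'foo': 12, 'bar': 22, 'baz': 196}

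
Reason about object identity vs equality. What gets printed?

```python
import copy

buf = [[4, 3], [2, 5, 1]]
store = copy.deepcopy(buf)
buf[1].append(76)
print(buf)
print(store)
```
[[4, 3], [2, 5, 1, 76]]
[[4, 3], [2, 5, 1]]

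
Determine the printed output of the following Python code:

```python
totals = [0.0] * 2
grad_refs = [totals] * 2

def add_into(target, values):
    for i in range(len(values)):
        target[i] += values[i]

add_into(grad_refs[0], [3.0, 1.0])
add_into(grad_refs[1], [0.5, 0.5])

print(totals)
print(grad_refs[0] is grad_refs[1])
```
[3.5, 1.5]
True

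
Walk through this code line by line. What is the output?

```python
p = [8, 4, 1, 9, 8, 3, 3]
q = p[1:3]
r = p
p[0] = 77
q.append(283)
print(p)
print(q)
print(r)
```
[77, 4, 1, 9, 8, 3, 3]
[4, 1, 283]
[77, 4, 1, 9, 8, 3, 3]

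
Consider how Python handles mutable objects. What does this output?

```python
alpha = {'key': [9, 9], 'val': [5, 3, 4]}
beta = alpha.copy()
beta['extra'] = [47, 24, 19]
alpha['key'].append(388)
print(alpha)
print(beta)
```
{'key': [9, 9, 388], 'val': [5, 3, 4]}
{'key': [9, 9, 388], 'val': [5, 3, 4], 'extra': [47, 24, 19]}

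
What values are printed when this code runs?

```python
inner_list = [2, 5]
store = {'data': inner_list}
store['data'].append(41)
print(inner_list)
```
[2, 5, 41]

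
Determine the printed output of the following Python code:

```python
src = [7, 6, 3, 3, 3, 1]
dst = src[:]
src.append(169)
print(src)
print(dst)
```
[7, 6, 3, 3, 3, 1, 169]
[7, 6, 3, 3, 3, 1]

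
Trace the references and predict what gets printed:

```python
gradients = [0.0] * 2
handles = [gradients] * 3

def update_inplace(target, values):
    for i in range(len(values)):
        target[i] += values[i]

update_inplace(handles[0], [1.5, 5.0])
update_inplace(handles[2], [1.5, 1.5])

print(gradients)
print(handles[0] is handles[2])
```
[3.0, 6.5]
True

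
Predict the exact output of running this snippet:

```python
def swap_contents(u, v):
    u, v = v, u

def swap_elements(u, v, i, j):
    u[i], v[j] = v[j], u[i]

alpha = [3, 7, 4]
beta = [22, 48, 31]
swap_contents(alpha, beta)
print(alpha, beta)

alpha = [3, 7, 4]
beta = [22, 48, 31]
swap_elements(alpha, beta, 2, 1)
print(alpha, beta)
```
[3, 7, 4] [22, 48, 31]
[3, 7, 48] [22, 4, 31]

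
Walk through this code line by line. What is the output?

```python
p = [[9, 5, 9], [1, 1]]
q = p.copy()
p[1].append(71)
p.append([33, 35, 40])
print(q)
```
[[9, 5, 9], [1, 1, 71]]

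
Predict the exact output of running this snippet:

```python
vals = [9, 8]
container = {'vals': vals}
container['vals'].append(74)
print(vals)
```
[9, 8, 74]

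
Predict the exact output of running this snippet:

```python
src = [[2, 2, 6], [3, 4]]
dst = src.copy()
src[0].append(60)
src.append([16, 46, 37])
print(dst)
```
[[2, 2, 6, 60], [3, 4]]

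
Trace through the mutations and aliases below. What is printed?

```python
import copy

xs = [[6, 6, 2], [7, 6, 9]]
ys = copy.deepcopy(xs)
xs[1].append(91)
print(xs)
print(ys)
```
[[6, 6, 2], [7, 6, 9, 91]]
[[6, 6, 2], [7, 6, 9]]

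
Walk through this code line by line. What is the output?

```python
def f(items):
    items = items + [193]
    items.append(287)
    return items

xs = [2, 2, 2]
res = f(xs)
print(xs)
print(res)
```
[2, 2, 2]
[2, 2, 2, 193, 287]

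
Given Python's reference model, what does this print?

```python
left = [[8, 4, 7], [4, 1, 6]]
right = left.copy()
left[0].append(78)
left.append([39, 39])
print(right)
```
[[8, 4, 7, 78], [4, 1, 6]]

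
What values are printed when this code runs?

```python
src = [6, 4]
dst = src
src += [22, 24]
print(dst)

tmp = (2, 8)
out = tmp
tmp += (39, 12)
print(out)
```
[6, 4, 22, 24]
(2, 8)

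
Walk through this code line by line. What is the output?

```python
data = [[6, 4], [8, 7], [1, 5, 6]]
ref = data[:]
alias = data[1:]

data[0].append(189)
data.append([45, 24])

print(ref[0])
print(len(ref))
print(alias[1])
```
[6, 4, 189]
3
[1, 5, 6]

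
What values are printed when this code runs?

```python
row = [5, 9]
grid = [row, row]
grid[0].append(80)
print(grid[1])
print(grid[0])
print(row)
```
[5, 9, 80]
[5, 9, 80]
[5, 9, 80]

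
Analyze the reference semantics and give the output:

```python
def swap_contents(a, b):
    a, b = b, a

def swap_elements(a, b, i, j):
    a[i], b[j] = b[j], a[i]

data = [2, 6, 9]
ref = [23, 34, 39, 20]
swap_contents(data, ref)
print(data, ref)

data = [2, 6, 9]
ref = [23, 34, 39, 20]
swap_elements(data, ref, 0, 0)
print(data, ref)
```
[2, 6, 9] [23, 34, 39, 20]
[23, 6, 9] [2, 34, 39, 20]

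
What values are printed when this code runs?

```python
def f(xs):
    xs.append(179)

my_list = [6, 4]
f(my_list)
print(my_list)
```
[6, 4, 179]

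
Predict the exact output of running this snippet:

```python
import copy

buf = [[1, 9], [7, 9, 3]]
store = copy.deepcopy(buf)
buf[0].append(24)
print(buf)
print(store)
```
[[1, 9, 24], [7, 9, 3]]
[[1, 9], [7, 9, 3]]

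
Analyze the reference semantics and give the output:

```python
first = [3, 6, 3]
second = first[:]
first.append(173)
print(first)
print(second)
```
[3, 6, 3, 173]
[3, 6, 3]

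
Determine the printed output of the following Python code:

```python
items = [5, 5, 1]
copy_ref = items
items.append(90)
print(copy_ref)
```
[5, 5, 1, 90]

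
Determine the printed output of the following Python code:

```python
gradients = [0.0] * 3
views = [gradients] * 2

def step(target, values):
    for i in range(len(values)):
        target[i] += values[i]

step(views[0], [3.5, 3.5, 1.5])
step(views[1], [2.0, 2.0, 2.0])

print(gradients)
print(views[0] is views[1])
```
[5.5, 5.5, 3.5]
True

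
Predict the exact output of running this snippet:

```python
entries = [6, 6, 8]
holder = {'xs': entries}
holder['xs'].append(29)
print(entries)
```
[6, 6, 8, 29]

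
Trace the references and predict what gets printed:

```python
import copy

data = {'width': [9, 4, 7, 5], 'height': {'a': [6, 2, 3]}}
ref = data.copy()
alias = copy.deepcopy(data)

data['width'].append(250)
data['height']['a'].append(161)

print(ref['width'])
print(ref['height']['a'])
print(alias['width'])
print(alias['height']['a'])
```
[9, 4, 7, 5, 250]
[6, 2, 3, 161]
[9, 4, 7, 5]
[6, 2, 3]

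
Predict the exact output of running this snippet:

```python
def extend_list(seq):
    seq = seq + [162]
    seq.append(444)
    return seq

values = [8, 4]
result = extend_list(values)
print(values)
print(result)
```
[8, 4]
[8, 4, 162, 444]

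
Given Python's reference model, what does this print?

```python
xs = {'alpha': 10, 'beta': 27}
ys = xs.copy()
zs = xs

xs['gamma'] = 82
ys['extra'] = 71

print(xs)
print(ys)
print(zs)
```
{'alpha': 10, 'beta': 27, 'gamma': 82}
{'alpha': 10, 'beta': 27, 'extra': 71}
{'alpha': 10, 'beta': 27, 'gamma': 82}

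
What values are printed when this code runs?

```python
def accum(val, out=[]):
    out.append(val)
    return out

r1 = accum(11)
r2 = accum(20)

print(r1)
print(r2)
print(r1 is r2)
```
[11, 20]
[11, 20]
True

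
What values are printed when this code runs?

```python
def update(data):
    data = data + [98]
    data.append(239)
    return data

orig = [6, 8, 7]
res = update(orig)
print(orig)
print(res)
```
[6, 8, 7]
[6, 8, 7, 98, 239]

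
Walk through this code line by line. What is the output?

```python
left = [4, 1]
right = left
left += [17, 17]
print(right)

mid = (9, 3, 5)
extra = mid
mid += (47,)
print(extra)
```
[4, 1, 17, 17]
(9, 3, 5)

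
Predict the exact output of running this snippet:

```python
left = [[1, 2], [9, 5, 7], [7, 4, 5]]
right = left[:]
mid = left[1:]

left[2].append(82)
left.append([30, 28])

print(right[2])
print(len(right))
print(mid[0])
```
[7, 4, 5, 82]
3
[9, 5, 7]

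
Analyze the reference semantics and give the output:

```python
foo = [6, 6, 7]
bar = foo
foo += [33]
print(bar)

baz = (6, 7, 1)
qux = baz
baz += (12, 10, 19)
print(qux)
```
[6, 6, 7, 33]
(6, 7, 1)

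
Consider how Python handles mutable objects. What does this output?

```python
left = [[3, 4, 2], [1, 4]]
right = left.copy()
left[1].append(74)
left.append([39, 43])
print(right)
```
[[3, 4, 2], [1, 4, 74]]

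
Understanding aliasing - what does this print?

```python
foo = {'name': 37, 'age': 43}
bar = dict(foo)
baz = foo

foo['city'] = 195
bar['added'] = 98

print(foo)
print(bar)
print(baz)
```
{'name': 37, 'age': 43, 'city': 195}
{'name': 37, 'age': 43, 'added': 98}
{'name': 37, 'age': 43, 'city': 195}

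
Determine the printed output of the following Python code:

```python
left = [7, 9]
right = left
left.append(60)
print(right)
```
[7, 9, 60]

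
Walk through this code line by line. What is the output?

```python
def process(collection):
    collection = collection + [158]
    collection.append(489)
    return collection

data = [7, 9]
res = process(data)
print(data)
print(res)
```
[7, 9]
[7, 9, 158, 489]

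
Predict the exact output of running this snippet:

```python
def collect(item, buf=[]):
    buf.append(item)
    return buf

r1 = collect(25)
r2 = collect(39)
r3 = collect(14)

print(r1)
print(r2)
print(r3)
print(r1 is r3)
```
[25, 39, 14]
[25, 39, 14]
[25, 39, 14]
True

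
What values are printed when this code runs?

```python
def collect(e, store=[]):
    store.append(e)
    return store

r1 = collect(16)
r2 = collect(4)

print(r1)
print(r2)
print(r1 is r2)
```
[16, 4]
[16, 4]
True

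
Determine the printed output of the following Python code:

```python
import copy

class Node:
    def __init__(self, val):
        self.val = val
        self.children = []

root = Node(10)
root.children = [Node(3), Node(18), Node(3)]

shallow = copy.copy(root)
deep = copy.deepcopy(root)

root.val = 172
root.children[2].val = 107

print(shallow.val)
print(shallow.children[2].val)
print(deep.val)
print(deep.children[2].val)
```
10
107
10
3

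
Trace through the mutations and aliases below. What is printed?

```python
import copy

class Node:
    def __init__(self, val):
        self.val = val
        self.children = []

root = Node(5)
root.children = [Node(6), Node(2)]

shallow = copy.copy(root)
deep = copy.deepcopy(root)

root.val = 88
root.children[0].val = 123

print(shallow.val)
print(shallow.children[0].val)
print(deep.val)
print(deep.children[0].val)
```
5
123
5
6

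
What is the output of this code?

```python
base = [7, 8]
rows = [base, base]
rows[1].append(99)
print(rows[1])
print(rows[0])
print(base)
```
[7, 8, 99]
[7, 8, 99]
[7, 8, 99]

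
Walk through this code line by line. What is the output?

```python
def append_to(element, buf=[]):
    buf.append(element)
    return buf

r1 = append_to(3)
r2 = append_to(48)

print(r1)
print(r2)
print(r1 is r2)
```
[3, 48]
[3, 48]
True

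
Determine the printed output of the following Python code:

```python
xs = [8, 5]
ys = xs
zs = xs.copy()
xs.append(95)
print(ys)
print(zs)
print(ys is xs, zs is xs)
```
[8, 5, 95]
[8, 5]
True False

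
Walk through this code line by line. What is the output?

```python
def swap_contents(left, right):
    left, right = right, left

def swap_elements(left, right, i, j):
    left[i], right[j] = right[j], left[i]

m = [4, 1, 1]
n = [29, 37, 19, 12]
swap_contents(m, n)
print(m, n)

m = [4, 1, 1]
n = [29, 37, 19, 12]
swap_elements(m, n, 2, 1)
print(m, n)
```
[4, 1, 1] [29, 37, 19, 12]
[4, 1, 37] [29, 1, 19, 12]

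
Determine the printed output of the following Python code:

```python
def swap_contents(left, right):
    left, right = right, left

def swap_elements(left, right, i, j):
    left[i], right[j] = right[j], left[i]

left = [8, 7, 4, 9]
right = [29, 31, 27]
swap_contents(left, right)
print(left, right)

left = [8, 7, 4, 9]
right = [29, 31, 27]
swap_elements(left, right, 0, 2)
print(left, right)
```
[8, 7, 4, 9] [29, 31, 27]
[27, 7, 4, 9] [29, 31, 8]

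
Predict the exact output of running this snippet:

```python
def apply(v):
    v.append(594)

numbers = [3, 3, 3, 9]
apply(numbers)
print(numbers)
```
[3, 3, 3, 9, 594]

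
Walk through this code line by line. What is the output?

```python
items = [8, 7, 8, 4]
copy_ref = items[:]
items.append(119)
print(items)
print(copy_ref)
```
[8, 7, 8, 4, 119]
[8, 7, 8, 4]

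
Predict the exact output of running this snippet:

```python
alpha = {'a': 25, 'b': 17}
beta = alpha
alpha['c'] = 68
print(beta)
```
{'a': 25, 'b': 17, 'c': 68}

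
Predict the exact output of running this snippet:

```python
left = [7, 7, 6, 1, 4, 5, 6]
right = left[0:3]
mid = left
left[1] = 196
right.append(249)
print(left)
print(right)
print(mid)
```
[7, 196, 6, 1, 4, 5, 6]
[7, 7, 6, 249]
[7, 196, 6, 1, 4, 5, 6]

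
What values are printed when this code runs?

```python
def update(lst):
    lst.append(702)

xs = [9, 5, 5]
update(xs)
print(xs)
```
[9, 5, 5, 702]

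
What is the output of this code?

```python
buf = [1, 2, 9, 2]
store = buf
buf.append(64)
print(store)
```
[1, 2, 9, 2, 64]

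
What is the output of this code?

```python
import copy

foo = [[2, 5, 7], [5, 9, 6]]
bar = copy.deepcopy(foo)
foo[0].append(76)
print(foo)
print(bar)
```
[[2, 5, 7, 76], [5, 9, 6]]
[[2, 5, 7], [5, 9, 6]]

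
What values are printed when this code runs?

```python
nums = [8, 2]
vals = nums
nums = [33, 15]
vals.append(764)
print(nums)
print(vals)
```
[33, 15]
[8, 2, 764]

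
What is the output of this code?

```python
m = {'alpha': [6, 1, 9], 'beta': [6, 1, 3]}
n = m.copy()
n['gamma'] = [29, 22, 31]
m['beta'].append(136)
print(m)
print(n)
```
{'alpha': [6, 1, 9], 'beta': [6, 1, 3, 136]}
{'alpha': [6, 1, 9], 'beta': [6, 1, 3, 136], 'gamma': [29, 22, 31]}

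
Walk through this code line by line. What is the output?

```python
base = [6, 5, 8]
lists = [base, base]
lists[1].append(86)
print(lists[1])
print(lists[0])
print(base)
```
[6, 5, 8, 86]
[6, 5, 8, 86]
[6, 5, 8, 86]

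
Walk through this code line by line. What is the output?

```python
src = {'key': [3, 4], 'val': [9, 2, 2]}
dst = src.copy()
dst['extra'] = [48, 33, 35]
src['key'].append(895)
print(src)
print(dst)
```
{'key': [3, 4, 895], 'val': [9, 2, 2]}
{'key': [3, 4, 895], 'val': [9, 2, 2], 'extra': [48, 33, 35]}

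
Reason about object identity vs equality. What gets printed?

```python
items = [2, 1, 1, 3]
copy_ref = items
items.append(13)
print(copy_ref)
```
[2, 1, 1, 3, 13]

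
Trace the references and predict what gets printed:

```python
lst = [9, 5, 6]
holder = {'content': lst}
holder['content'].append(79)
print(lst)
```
[9, 5, 6, 79]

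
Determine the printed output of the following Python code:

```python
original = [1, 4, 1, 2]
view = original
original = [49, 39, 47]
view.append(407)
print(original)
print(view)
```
[49, 39, 47]
[1, 4, 1, 2, 407]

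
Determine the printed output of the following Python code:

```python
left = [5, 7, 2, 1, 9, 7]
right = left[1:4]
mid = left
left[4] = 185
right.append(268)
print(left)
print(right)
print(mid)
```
[5, 7, 2, 1, 185, 7]
[7, 2, 1, 268]
[5, 7, 2, 1, 185, 7]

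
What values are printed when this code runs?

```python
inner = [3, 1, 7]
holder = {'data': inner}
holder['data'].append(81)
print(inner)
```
[3, 1, 7, 81]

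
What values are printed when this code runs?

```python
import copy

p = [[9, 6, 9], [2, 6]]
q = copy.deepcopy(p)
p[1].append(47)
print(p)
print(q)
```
[[9, 6, 9], [2, 6, 47]]
[[9, 6, 9], [2, 6]]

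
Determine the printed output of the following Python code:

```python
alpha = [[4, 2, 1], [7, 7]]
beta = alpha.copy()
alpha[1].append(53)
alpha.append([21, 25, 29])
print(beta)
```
[[4, 2, 1], [7, 7, 53]]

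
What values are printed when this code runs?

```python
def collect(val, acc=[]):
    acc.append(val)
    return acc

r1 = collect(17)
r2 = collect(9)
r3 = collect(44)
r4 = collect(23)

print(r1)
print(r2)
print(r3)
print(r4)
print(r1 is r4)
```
[17, 9, 44, 23]
[17, 9, 44, 23]
[17, 9, 44, 23]
[17, 9, 44, 23]
True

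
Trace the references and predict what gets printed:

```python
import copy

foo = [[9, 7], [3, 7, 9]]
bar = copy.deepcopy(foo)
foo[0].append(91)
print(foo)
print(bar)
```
[[9, 7, 91], [3, 7, 9]]
[[9, 7], [3, 7, 9]]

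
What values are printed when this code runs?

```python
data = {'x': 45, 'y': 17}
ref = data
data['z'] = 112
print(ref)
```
{'x': 45, 'y': 17, 'z': 112}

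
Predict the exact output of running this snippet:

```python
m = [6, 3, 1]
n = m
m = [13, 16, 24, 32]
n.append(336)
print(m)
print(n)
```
[13, 16, 24, 32]
[6, 3, 1, 336]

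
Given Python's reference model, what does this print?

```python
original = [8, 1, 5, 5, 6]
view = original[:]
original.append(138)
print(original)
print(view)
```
[8, 1, 5, 5, 6, 138]
[8, 1, 5, 5, 6]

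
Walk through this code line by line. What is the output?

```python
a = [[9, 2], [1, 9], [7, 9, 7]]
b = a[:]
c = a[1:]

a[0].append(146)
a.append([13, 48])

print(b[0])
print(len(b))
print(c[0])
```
[9, 2, 146]
3
[1, 9]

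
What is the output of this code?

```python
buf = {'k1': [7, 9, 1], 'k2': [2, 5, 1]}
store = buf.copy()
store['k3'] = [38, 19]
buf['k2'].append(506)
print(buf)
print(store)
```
{'k1': [7, 9, 1], 'k2': [2, 5, 1, 506]}
{'k1': [7, 9, 1], 'k2': [2, 5, 1, 506], 'k3': [38, 19]}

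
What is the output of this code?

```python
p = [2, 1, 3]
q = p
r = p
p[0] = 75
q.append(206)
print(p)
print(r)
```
[75, 1, 3, 206]
[75, 1, 3, 206]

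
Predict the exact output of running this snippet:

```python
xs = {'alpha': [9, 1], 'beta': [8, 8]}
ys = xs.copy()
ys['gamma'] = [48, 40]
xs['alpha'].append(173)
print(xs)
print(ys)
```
{'alpha': [9, 1, 173], 'beta': [8, 8]}
{'alpha': [9, 1, 173], 'beta': [8, 8], 'gamma': [48, 40]}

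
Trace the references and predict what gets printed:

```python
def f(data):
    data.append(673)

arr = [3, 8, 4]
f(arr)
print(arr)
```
[3, 8, 4, 673]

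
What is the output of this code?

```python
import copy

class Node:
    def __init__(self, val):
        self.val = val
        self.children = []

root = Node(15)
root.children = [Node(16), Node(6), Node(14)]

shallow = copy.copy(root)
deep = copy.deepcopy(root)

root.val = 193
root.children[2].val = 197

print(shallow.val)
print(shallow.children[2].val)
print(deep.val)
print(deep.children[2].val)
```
15
197
15
14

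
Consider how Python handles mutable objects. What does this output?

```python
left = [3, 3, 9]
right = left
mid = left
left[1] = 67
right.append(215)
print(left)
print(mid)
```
[3, 67, 9, 215]
[3, 67, 9, 215]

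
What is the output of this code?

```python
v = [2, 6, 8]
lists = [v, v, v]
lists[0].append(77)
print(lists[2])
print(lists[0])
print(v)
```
[2, 6, 8, 77]
[2, 6, 8, 77]
[2, 6, 8, 77]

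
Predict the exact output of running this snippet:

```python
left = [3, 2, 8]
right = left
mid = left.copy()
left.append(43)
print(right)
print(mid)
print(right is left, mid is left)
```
[3, 2, 8, 43]
[3, 2, 8]
True False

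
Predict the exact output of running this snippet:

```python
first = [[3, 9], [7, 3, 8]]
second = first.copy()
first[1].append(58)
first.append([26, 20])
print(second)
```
[[3, 9], [7, 3, 8, 58]]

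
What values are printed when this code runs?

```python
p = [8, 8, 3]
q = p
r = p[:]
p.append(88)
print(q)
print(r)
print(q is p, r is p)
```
[8, 8, 3, 88]
[8, 8, 3]
True False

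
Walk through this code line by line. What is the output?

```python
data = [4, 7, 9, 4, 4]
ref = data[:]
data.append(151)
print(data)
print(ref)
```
[4, 7, 9, 4, 4, 151]
[4, 7, 9, 4, 4]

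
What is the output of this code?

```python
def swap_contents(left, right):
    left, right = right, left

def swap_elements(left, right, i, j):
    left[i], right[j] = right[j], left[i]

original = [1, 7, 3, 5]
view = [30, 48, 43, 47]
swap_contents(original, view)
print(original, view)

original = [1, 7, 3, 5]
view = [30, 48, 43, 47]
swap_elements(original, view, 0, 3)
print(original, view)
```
[1, 7, 3, 5] [30, 48, 43, 47]
[47, 7, 3, 5] [30, 48, 43, 1]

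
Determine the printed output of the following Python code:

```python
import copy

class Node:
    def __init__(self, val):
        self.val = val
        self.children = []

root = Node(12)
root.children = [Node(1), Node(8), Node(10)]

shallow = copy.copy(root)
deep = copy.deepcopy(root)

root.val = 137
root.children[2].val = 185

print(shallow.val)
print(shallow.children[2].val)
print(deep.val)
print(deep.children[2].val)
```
12
185
12
10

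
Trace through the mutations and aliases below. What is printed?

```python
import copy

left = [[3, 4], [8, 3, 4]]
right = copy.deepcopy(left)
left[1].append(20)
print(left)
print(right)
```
[[3, 4], [8, 3, 4, 20]]
[[3, 4], [8, 3, 4]]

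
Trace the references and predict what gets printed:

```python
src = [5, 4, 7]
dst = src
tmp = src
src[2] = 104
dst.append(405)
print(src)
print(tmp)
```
[5, 4, 104, 405]
[5, 4, 104, 405]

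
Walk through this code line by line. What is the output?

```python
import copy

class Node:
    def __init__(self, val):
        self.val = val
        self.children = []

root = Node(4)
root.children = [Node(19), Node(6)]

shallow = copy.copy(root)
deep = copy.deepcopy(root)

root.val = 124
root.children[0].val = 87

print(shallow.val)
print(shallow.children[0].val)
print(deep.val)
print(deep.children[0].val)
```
4
87
4
19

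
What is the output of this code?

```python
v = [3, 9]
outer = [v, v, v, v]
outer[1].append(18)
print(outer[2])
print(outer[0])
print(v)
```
[3, 9, 18]
[3, 9, 18]
[3, 9, 18]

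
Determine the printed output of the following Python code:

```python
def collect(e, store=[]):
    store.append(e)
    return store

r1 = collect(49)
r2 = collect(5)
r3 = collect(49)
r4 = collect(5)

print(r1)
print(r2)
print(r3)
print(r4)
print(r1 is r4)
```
[49, 5, 49, 5]
[49, 5, 49, 5]
[49, 5, 49, 5]
[49, 5, 49, 5]
True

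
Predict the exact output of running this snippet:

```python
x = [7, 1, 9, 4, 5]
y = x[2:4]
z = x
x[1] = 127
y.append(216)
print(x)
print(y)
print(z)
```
[7, 127, 9, 4, 5]
[9, 4, 216]
[7, 127, 9, 4, 5]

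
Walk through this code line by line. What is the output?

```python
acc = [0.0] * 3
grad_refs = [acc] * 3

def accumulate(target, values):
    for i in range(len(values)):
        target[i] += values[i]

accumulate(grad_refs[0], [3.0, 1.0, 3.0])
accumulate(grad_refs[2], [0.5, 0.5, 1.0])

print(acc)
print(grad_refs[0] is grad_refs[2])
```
[3.5, 1.5, 4.0]
True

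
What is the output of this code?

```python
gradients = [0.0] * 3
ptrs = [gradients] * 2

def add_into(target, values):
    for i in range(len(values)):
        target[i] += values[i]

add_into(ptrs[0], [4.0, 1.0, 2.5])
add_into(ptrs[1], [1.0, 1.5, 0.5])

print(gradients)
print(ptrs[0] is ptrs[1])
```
[5.0, 2.5, 3.0]
True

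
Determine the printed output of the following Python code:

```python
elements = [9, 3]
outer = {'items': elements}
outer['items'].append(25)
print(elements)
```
[9, 3, 25]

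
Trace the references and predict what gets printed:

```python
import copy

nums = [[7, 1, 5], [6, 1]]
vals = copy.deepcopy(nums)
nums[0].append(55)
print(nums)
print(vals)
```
[[7, 1, 5, 55], [6, 1]]
[[7, 1, 5], [6, 1]]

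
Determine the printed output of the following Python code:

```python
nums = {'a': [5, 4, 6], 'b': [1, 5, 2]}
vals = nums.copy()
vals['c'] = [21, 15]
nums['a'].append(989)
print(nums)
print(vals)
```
{'a': [5, 4, 6, 989], 'b': [1, 5, 2]}
{'a': [5, 4, 6, 989], 'b': [1, 5, 2], 'c': [21, 15]}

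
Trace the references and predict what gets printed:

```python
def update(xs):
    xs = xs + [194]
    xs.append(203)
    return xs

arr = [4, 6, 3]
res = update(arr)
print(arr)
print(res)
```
[4, 6, 3]
[4, 6, 3, 194, 203]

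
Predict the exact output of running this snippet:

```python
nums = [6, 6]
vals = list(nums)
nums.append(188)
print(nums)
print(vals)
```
[6, 6, 188]
[6, 6]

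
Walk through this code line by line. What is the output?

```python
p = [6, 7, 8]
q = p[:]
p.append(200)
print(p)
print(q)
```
[6, 7, 8, 200]
[6, 7, 8]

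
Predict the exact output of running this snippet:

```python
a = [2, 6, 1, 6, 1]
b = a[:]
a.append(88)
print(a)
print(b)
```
[2, 6, 1, 6, 1, 88]
[2, 6, 1, 6, 1]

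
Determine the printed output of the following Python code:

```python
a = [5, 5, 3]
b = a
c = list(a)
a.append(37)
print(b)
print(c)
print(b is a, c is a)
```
[5, 5, 3, 37]
[5, 5, 3]
True False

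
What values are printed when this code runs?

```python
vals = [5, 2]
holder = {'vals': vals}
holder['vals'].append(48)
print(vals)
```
[5, 2, 48]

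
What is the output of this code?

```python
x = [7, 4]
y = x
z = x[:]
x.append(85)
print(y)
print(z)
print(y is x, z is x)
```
[7, 4, 85]
[7, 4]
True False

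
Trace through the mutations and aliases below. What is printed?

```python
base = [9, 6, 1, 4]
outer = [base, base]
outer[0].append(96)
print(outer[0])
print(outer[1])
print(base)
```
[9, 6, 1, 4, 96]
[9, 6, 1, 4, 96]
[9, 6, 1, 4, 96]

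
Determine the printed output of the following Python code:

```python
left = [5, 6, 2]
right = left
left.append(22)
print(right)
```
[5, 6, 2, 22]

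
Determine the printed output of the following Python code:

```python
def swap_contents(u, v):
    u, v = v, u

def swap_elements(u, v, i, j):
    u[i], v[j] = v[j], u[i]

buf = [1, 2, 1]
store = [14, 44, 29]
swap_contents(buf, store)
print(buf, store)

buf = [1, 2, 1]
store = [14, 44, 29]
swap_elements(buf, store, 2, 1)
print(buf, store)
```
[1, 2, 1] [14, 44, 29]
[1, 2, 44] [14, 1, 29]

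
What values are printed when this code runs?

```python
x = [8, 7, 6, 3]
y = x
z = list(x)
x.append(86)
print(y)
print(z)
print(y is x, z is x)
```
[8, 7, 6, 3, 86]
[8, 7, 6, 3]
True False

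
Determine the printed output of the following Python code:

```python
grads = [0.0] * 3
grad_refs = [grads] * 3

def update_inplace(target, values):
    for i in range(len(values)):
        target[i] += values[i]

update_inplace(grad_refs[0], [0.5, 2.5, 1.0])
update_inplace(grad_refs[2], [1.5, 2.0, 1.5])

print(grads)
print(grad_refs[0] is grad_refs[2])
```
[2.0, 4.5, 2.5]
True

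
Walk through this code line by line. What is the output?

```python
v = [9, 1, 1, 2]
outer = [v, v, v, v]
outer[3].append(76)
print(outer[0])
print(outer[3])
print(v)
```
[9, 1, 1, 2, 76]
[9, 1, 1, 2, 76]
[9, 1, 1, 2, 76]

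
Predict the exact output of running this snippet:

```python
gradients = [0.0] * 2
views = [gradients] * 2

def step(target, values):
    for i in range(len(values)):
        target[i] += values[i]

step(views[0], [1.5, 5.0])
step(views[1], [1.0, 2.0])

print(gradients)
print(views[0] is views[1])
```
[2.5, 7.0]
True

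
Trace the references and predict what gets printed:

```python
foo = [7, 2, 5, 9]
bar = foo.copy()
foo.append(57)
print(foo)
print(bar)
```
[7, 2, 5, 9, 57]
[7, 2, 5, 9]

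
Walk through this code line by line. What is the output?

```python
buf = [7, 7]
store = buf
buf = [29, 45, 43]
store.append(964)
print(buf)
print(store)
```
[29, 45, 43]
[7, 7, 964]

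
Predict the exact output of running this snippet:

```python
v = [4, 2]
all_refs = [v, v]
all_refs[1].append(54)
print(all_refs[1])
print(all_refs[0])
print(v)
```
[4, 2, 54]
[4, 2, 54]
[4, 2, 54]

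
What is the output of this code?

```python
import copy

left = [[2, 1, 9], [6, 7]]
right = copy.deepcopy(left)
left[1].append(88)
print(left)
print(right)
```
[[2, 1, 9], [6, 7, 88]]
[[2, 1, 9], [6, 7]]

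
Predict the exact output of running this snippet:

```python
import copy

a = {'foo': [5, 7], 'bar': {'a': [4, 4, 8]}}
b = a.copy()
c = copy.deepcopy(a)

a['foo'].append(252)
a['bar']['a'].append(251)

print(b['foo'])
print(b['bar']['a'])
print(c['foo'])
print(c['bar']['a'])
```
[5, 7, 252]
[4, 4, 8, 251]
[5, 7]
[4, 4, 8]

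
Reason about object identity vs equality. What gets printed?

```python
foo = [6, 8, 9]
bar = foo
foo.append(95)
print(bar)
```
[6, 8, 9, 95]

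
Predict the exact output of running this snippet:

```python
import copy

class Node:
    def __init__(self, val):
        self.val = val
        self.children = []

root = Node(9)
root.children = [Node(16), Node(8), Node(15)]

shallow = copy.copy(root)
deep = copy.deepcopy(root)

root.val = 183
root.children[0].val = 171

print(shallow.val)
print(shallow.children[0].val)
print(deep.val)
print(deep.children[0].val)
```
9
171
9
16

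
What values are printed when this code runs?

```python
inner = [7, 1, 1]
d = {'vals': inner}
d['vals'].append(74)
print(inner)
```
[7, 1, 1, 74]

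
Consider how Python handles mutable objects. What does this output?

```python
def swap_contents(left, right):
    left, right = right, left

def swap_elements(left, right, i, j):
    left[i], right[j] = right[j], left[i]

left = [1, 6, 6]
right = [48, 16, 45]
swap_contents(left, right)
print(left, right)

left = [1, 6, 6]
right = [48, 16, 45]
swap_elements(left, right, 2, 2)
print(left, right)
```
[1, 6, 6] [48, 16, 45]
[1, 6, 45] [48, 16, 6]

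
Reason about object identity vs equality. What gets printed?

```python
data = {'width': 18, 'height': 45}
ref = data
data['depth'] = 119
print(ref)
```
{'width': 18, 'height': 45, 'depth': 119}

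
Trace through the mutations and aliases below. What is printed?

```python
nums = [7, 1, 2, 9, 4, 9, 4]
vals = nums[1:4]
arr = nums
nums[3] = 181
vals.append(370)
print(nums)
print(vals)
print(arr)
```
[7, 1, 2, 181, 4, 9, 4]
[1, 2, 9, 370]
[7, 1, 2, 181, 4, 9, 4]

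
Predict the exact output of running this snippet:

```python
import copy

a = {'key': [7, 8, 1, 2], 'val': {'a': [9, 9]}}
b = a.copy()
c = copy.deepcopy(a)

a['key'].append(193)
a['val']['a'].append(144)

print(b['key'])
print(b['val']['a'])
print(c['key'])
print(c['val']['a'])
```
[7, 8, 1, 2, 193]
[9, 9, 144]
[7, 8, 1, 2]
[9, 9]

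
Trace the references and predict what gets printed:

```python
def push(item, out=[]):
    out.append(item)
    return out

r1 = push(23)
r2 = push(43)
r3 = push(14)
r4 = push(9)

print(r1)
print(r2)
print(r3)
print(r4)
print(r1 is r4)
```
[23, 43, 14, 9]
[23, 43, 14, 9]
[23, 43, 14, 9]
[23, 43, 14, 9]
True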